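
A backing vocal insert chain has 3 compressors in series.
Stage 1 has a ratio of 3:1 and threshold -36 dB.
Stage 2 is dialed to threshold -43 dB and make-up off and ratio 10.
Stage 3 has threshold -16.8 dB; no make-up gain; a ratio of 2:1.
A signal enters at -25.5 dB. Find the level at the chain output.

Stage 1: overshoot 10.5 dB → 10.5/3 = 3.5 dB → -32.5 dB.
Stage 2: 10.5 dB above -43 dB, reduced 10:1 to 1.05 dB above → -41.95 dB.
Stage 3: below threshold (-41.95 ≤ -16.8); passes unchanged; output -41.95 dB.

-41.95 dB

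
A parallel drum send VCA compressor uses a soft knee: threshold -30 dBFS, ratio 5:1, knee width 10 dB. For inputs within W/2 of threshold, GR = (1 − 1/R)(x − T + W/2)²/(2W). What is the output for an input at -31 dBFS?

x − T + W/2 = -31 − (-30) + 5 = 4.
GR = (1 − 1/5) × 4² / 20 = 0.8 × 16 / 20 = 0.64 dB.
Output = -31 − 0.64 = -31.64 dBFS.

-31.64 dBFS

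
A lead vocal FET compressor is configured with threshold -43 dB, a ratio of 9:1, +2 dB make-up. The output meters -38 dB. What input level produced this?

Remove make-up: -38 − 2 = -40 dB.
Post-compression overshoot = -40 − (-43) = 3 dB.
Undo the ratio: input overshoot = 3 × 9 = 27 dB, giving input = -16 dB.

-16 dB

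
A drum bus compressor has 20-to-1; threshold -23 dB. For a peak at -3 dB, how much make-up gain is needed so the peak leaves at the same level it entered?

19 dB

The peak compresses to -23 + 20/20 = -22 dB.
To reach -3 dB requires -3 − (-22) = 19 dB of make-up.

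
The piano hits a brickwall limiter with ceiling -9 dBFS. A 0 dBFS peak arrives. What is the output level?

-9 dBFS

At ∞:1, everything above -9 dBFS is held at the ceiling.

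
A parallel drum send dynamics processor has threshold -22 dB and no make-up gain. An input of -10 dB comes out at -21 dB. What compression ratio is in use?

12:1

Input overshoot = -10 − (-22) = 12 dB; output overshoot = -21 − (-22) = 1 dB.
Ratio = 12 / 1 = 12.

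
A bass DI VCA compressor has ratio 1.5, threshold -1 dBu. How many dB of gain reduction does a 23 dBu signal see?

The signal is 24 dB above threshold.
A 1.5:1 ratio leaves 16 dB of that excess.
GR = overshoot in − overshoot out = 24 − 16 = 8 dB.

8 dB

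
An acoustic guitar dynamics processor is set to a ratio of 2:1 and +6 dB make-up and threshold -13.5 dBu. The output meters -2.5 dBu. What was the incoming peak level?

-3.5 dBu

Stripping the +6 dB make-up gives -8.5 dBu at the gain stage.
The compressed level sits -8.5 − (-13.5) = 5 dB over threshold.
Before 2:1 compression the overshoot was 5 × 2 = 10 dB, so input = -13.5 + 10 = -3.5 dBu.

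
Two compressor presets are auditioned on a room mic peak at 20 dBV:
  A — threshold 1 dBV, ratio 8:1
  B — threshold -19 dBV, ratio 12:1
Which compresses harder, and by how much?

B, by 19.125 dB

A: overshoot 19 dB → output overshoot 2.375 dB → GR 16.625 dB.
B: overshoot 39 dB → output overshoot 3.25 dB → GR 35.75 dB.
B reduces 19.125 dB more.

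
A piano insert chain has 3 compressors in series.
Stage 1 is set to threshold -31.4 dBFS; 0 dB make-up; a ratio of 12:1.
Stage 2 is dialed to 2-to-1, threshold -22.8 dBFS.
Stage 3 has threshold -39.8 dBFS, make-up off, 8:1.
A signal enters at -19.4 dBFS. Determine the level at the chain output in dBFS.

Stage 1: -19.4 dBFS is 12 dB over -31.4 dBFS; at 12:1 that becomes 1 dB over, giving -30.4 dBFS.
Stage 2: -30.4 dBFS is at or below the -22.8 dBFS threshold — no compression; output -30.4 dBFS.
Stage 3: -30.4 dBFS is 9.4 dB over -39.8 dBFS; at 8:1 that becomes 1.175 dB over, giving -38.625 dBFS.

-38.625 dBFS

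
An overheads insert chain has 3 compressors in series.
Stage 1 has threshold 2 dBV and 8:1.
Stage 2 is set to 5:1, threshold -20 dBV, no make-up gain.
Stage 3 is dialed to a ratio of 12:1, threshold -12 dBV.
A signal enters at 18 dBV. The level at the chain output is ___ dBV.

Stage 1: 16 dB above 2 dBV, reduced 8:1 to 2 dB above → 4 dBV.
Stage 2: 24 dB above -20 dBV, reduced 5:1 to 4.8 dB above → -15.2 dBV.
Stage 3: -15.2 dBV is at or below the -12 dBV threshold — no compression; output -15.2 dBV.

-15.2 dBV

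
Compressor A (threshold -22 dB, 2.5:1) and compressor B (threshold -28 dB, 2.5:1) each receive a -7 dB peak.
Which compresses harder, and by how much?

A: overshoot 15 dB → output overshoot 6 dB → GR 9 dB.
B: overshoot 21 dB → output overshoot 8.4 dB → GR 12.6 dB.
B applies 3.6 dB more gain reduction.

B, by 3.6 dB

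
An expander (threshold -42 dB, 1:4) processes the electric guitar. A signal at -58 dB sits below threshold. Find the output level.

-106 dB

Below threshold, a 1:4 expander applies gain = (4−1)×(T − x) of attenuation.
(4−1) × 16 = 48 dB, so output = -58 − 48 = -106 dB.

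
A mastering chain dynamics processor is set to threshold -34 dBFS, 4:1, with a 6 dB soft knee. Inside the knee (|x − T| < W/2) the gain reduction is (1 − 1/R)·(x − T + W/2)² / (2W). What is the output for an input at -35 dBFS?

-35.25 dBFS

x − T + W/2 = -35 − (-34) + 3 = 2.
GR = (1 − 1/4) × 2² / 12 = 0.75 × 4 / 12 = 0.25 dB.
Output = -35 − 0.25 = -35.25 dBFS.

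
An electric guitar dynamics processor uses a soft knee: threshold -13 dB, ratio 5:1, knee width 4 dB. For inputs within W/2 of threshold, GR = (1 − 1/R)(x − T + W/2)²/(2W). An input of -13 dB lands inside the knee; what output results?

-13.4 dB

x − T + W/2 = -13 − (-13) + 2 = 2.
GR = (1 − 1/5) × 2² / 8 = 0.8 × 4 / 8 = 0.4 dB.
Output = -13 − 0.4 = -13.4 dB.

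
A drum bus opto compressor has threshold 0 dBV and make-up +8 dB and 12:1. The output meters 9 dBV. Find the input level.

Remove make-up: 9 − 8 = 1 dBV.
That's 1 dB above the 0 dBV threshold.
Before 12:1 compression the overshoot was 1 × 12 = 12 dB, so input = 0 + 12 = 12 dBV.

12 dBV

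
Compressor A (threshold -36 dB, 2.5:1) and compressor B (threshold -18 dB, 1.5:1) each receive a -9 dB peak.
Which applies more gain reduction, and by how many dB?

A, by 13.2 dB

A: GR = 27 − 27/2.5 = 16.2 dB.
B: GR = 9 − 9/1.5 = 3 dB.
Difference: 13.2 dB in favour of A.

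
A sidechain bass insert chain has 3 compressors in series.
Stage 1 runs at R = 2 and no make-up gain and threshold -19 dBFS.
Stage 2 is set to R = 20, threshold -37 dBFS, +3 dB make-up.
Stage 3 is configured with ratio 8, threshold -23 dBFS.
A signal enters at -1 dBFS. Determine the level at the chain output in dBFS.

-32.65 dBFS

Stage 1: -1 dBFS is 18 dB over -19 dBFS; at 2:1 that becomes 9 dB over, giving -10 dBFS.
Stage 2: 27 dB above -37 dBFS, reduced 20:1 to 1.35 dB above → -35.65 dBFS; +3 dB make-up → -32.65 dBFS.
Stage 3: below threshold (-32.65 ≤ -23); passes unchanged; output -32.65 dBFS.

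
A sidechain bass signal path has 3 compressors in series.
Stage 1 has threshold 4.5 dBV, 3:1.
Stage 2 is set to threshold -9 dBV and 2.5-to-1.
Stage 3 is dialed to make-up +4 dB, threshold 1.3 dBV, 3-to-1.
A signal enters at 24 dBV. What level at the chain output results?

3 dBV

Stage 1: 24 dBV is 19.5 dB over 4.5 dBV; at 3:1 that becomes 6.5 dB over, giving 11 dBV.
Stage 2: 20 dB above -9 dBV, reduced 2.5:1 to 8 dB above → -1 dBV.
Stage 3: -1 dBV ≤ 1.3 dBV, so stage 3 doesn't engage; make-up brings it to 3 dBV.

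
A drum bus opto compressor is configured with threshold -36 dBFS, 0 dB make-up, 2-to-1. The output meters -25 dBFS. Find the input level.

Post-compression overshoot = -25 − (-36) = 11 dB.
Before 2:1 compression the overshoot was 11 × 2 = 22 dB, so input = -36 + 22 = -14 dBFS.

-14 dBFS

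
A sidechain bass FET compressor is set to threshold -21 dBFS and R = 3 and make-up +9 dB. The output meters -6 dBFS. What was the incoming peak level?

Before make-up, the level was -6 − 9 = -15 dBFS.
Post-compression overshoot = -15 − (-21) = 6 dB.
Before 3:1 compression the overshoot was 6 × 3 = 18 dB, so input = -21 + 18 = -3 dBFS.

-3 dBFS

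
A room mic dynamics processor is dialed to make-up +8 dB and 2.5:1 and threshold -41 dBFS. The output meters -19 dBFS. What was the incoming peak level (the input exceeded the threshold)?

-6 dBFS

Remove make-up: -19 − 8 = -27 dBFS.
The compressed level sits -27 − (-41) = 14 dB over threshold.
Before 2.5:1 compression the overshoot was 14 × 2.5 = 35 dB, so input = -41 + 35 = -6 dBFS.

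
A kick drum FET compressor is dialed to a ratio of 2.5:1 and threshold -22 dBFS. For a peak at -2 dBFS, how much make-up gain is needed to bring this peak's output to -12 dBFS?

2 dB

Without make-up, output = threshold + overshoot/2.5 = -22 + 8 = -14 dBFS.
Gap to target: 2 dB.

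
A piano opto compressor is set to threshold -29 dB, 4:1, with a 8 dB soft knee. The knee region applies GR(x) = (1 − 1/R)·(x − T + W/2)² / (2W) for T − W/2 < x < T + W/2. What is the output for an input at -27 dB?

-28.6875 dB

x − T + W/2 = -27 − (-29) + 4 = 6.
GR = (1 − 1/4) × 6² / 16 = 0.75 × 36 / 16 = 1.6875 dB.
Output = -27 − 1.6875 = -28.6875 dB.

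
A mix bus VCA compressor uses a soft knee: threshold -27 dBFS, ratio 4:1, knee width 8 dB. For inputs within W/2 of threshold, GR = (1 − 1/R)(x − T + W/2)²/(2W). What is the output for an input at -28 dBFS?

-28.421875 dBFS

x − T + W/2 = -28 − (-27) + 4 = 3.
GR = (1 − 1/4) × 3² / 16 = 0.75 × 9 / 16 = 0.421875 dB.
Output = -28 − 0.421875 = -28.421875 dBFS.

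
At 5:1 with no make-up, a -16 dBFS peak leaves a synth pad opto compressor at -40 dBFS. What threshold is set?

Gain reduction = -16 − (-40) = 24 dB; output overshoot = GR / (R − 1) = 24 / 4 = 6 dB.
Threshold = output − output overshoot = -40 − 6 = -46 dBFS.

-46 dBFS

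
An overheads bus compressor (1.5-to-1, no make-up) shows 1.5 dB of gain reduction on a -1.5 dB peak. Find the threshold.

Let T be the threshold. Output overshoot = (input overshoot)/R, so -3 − T = (-1.5 − T)/1.5.
1.5·(-3 − T) = -1.5 − T → 0.5·T = -4.5 − (-1.5) = -3.
T = -3/0.5 = -6 dB.

-6 dB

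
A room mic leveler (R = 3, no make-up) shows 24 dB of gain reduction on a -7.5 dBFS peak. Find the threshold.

-43.5 dBFS

Input is 36 dB above T (since output overshoot × R = input overshoot: (-31.5 − T)·3 = -7.5 − T gives T = -43.5 dBFS).
Check: -43.5 + (-7.5 − (-43.5))/3 = -43.5 + 12 = -31.5 dBFS. ✓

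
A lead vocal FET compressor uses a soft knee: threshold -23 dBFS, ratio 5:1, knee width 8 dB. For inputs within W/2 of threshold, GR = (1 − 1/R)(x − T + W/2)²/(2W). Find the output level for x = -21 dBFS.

x − T + W/2 = -21 − (-23) + 4 = 6.
GR = (1 − 1/5) × 6² / 16 = 0.8 × 36 / 16 = 1.8 dB.
Output = -21 − 1.8 = -22.8 dBFS.

-22.8 dBFS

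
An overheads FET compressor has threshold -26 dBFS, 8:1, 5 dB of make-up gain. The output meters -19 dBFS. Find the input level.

-10 dBFS

Stripping the +5 dB make-up gives -24 dBFS at the gain stage.
The compressed level sits -24 − (-26) = 2 dB over threshold.
Before 8:1 compression the overshoot was 2 × 8 = 16 dB, so input = -26 + 16 = -10 dBFS.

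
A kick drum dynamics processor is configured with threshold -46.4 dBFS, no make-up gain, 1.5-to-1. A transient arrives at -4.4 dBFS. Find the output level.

Overshoot: -4.4 − (-46.4) = 42 dB.
1.5:1 compression reduces that to 42/1.5 = 28 dB over.
Output = -46.4 + 28 = -18.4 dBFS.

-18.4 dBFS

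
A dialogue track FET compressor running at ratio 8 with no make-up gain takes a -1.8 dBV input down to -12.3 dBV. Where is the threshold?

Let T be the threshold. Output overshoot = (input overshoot)/R, so -12.3 − T = (-1.8 − T)/8.
8·(-12.3 − T) = -1.8 − T → 7·T = -98.4 − (-1.8) = -96.6.
T = -96.6/7 = -13.8 dBV.

-13.8 dBV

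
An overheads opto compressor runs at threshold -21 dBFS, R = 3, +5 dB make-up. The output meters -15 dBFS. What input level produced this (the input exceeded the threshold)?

Remove make-up: -15 − 5 = -20 dBFS.
The compressed level sits -20 − (-21) = 1 dB over threshold.
Before 3:1 compression the overshoot was 1 × 3 = 3 dB, so input = -21 + 3 = -18 dBFS.

-18 dBFS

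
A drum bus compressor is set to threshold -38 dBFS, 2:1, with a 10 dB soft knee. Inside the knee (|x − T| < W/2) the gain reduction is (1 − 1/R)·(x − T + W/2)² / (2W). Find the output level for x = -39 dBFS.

x − T + W/2 = -39 − (-38) + 5 = 4.
GR = (1 − 1/2) × 4² / 20 = 0.5 × 16 / 20 = 0.4 dB.
Output = -39 − 0.4 = -39.4 dBFS.

-39.4 dBFS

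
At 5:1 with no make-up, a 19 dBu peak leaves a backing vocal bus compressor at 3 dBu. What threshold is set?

-1 dBu

Let T be the threshold. Output overshoot = (input overshoot)/R, so 3 − T = (19 − T)/5.
5·(3 − T) = 19 − T → 4·T = 15 − 19 = -4.
T = -4/4 = -1 dBu.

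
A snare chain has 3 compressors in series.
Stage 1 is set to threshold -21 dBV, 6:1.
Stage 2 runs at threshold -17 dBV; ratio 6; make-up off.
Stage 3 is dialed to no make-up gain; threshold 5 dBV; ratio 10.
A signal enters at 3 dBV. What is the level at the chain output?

-17 dBV

Stage 1: 24 dB above -21 dBV, reduced 6:1 to 4 dB above → -17 dBV.
Stage 2: -17 dBV is at or below the -17 dBV threshold — no compression; output -17 dBV.
Stage 3: -17 dBV ≤ 5 dBV, so stage 3 doesn't engage; output -17 dBV.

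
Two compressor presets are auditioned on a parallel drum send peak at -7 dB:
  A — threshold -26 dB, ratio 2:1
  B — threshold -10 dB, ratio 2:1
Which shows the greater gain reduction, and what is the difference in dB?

A, by 8 dB

A: GR = 19 − 19/2 = 9.5 dB.
B: GR = 3 − 3/2 = 1.5 dB.
Difference: 8 dB in favour of A.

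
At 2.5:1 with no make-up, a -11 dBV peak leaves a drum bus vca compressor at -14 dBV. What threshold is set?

Let T be the threshold. Output overshoot = (input overshoot)/R, so -14 − T = (-11 − T)/2.5.
2.5·(-14 − T) = -11 − T → 1.5·T = -35 − (-11) = -24.
T = -24/1.5 = -16 dBV.

-16 dBV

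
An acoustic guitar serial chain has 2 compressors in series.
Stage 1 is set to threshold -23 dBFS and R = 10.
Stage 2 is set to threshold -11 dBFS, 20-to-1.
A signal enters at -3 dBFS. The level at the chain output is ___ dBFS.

-21 dBFS

Stage 1: 20 dB above -23 dBFS, reduced 10:1 to 2 dB above → -21 dBFS.
Stage 2: -21 dBFS is at or below the -11 dBFS threshold — no compression; output -21 dBFS.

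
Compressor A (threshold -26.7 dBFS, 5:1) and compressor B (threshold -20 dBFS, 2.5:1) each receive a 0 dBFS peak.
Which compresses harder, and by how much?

A, by 9.36 dB

A: GR = 26.7 − 26.7/5 = 21.36 dB.
B: GR = 20 − 20/2.5 = 12 dB.
Difference: 9.36 dB in favour of A.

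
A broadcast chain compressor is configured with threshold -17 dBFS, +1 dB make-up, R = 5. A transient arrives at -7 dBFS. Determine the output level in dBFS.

-14 dBFS

-7 dBFS sits 10 dB over threshold.
5:1 compression reduces that to 10/5 = 2 dB over.
So the level is -17 + 2 = -15 dBFS; make-up adds 1 dB, giving -14 dBFS.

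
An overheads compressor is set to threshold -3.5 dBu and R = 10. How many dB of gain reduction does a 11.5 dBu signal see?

Overshoot = 11.5 − (-3.5) = 15 dB.
A 10:1 ratio leaves 1.5 dB of that excess.
GR = overshoot in − overshoot out = 15 − 1.5 = 13.5 dB.

13.5 dB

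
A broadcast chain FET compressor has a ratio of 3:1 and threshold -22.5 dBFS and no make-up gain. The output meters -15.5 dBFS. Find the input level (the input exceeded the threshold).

-1.5 dBFS

The compressed level sits -15.5 − (-22.5) = 7 dB over threshold.
Before 3:1 compression the overshoot was 7 × 3 = 21 dB, so input = -22.5 + 21 = -1.5 dBFS.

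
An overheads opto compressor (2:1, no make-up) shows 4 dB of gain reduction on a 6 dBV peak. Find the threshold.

Input is 8 dB above T (since output overshoot × R = input overshoot: (2 − T)·2 = 6 − T gives T = -2 dBV).
Check: -2 + (6 − (-2))/2 = -2 + 4 = 2 dBV. ✓

-2 dBV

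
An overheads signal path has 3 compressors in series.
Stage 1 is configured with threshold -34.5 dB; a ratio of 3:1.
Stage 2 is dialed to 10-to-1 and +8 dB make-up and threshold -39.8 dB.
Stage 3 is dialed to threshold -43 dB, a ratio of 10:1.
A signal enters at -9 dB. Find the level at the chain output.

Stage 1: -9 dB is 25.5 dB over -34.5 dB; at 3:1 that becomes 8.5 dB over, giving -26 dB.
Stage 2: 13.8 dB above -39.8 dB, reduced 10:1 to 1.38 dB above → -38.42 dB; +8 dB make-up → -30.42 dB.
Stage 3: overshoot 12.58 dB → 12.58/10 = 1.258 dB → -41.742 dB.

-41.742 dB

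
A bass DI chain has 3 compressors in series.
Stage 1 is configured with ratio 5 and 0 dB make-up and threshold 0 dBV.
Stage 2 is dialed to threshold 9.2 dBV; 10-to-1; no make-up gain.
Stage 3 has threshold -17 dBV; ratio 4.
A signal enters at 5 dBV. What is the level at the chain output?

Stage 1: 5 dB above 0 dBV, reduced 5:1 to 1 dB above → 1 dBV.
Stage 2: 1 dBV ≤ 9.2 dBV, so stage 2 doesn't engage; output 1 dBV.
Stage 3: 1 dBV is 18 dB over -17 dBV; at 4:1 that becomes 4.5 dB over, giving -12.5 dBV.

-12.5 dBV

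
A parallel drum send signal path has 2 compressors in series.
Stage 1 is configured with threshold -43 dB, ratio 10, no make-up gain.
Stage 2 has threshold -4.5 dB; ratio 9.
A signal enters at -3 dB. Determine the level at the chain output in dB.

-39 dB

Stage 1: -3 dB is 40 dB over -43 dB; at 10:1 that becomes 4 dB over, giving -39 dB.
Stage 2: -39 dB ≤ -4.5 dB, so stage 2 doesn't engage; output -39 dB.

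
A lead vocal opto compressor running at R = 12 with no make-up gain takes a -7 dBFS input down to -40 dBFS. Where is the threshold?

-43 dBFS

Gain reduction = -7 − (-40) = 33 dB; output overshoot = GR / (R − 1) = 33 / 11 = 3 dB.
Threshold = output − output overshoot = -40 − 3 = -43 dBFS.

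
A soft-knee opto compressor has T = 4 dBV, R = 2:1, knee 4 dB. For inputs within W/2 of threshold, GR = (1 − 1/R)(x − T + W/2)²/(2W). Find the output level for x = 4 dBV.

3.75 dBV

x − T + W/2 = 4 − 4 + 2 = 2.
GR = (1 − 1/2) × 2² / 8 = 0.5 × 4 / 8 = 0.25 dB.
Output = 4 − 0.25 = 3.75 dBV.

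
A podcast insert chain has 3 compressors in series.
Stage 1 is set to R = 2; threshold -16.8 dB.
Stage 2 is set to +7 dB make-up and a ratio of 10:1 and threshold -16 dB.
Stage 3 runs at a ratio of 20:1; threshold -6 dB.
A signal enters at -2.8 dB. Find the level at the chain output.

-8.38 dB

Stage 1: 14 dB above -16.8 dB, reduced 2:1 to 7 dB above → -9.8 dB.
Stage 2: overshoot 6.2 dB → 6.2/10 = 0.62 dB → -15.38 dB; +7 dB make-up → -8.38 dB.
Stage 3: below threshold (-8.38 ≤ -6); passes unchanged; output -8.38 dB.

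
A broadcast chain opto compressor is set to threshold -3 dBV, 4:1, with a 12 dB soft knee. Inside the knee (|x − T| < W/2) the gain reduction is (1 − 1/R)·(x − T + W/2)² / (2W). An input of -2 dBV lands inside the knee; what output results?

-3.53125 dBV

x − T + W/2 = -2 − (-3) + 6 = 7.
GR = (1 − 1/4) × 7² / 24 = 0.75 × 49 / 24 = 1.53125 dB.
Output = -2 − 1.53125 = -3.53125 dBV.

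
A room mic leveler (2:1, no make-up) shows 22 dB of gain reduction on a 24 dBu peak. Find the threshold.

-20 dBu

Gain reduction = 24 − 2 = 22 dB; output overshoot = GR / (R − 1) = 22 / 1 = 22 dB.
Threshold = output − output overshoot = 2 − 22 = -20 dBu.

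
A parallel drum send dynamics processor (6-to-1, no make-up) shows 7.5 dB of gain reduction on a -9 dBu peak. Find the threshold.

-18 dBu

Let T be the threshold. Output overshoot = (input overshoot)/R, so -16.5 − T = (-9 − T)/6.
6·(-16.5 − T) = -9 − T → 5·T = -99 − (-9) = -90.
T = -90/5 = -18 dBu.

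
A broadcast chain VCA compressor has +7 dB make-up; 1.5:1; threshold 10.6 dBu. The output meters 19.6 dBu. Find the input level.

13.6 dBu

Remove make-up: 19.6 − 7 = 12.6 dBu.
That's 2 dB above the 10.6 dBu threshold.
Before 1.5:1 compression the overshoot was 2 × 1.5 = 3 dB, so input = 10.6 + 3 = 13.6 dBu.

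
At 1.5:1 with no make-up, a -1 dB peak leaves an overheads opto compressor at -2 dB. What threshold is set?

-4 dB

Gain reduction = -1 − (-2) = 1 dB; output overshoot = GR / (R − 1) = 1 / 0.5 = 2 dB.
Threshold = output − output overshoot = -2 − 2 = -4 dB.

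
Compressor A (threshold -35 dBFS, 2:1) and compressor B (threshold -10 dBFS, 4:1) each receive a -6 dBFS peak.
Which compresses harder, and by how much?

A, by 11.5 dB

A: 29 dB over, compressed to 14.5 dB over, so 14.5 dB of GR.
B: 4 dB over, compressed to 1 dB over, so 3 dB of GR.
A reduces 11.5 dB more.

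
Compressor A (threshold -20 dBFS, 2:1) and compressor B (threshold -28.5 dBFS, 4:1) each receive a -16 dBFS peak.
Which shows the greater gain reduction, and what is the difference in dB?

B, by 7.375 dB

A: 4 dB over, compressed to 2 dB over, so 2 dB of GR.
B: 12.5 dB over, compressed to 3.125 dB over, so 9.375 dB of GR.
B reduces 7.375 dB more.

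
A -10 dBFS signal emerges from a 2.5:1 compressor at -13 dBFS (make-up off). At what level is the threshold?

Let T be the threshold. Output overshoot = (input overshoot)/R, so -13 − T = (-10 − T)/2.5.
2.5·(-13 − T) = -10 − T → 1.5·T = -32.5 − (-10) = -22.5.
T = -22.5/1.5 = -15 dBFS.

-15 dBFS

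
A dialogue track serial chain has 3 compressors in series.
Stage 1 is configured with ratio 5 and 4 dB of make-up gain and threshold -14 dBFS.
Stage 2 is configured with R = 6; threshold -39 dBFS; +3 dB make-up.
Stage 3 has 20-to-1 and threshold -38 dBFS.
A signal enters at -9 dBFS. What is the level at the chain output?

Stage 1: overshoot 5 dB → 5/5 = 1 dB → -13 dBFS; +4 dB make-up → -9 dBFS.
Stage 2: -9 dBFS is 30 dB over -39 dBFS; at 6:1 that becomes 5 dB over, giving -34 dBFS; +3 dB make-up → -31 dBFS.
Stage 3: -31 dBFS is 7 dB over -38 dBFS; at 20:1 that becomes 0.35 dB over, giving -37.65 dBFS.

-37.65 dBFS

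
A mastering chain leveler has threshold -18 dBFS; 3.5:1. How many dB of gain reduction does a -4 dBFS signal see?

10 dB

Overshoot = -4 − (-18) = 14 dB.
After 3.5:1 compression the overshoot becomes 14/3.5 = 4 dB.
GR = overshoot in − overshoot out = 14 − 4 = 10 dB.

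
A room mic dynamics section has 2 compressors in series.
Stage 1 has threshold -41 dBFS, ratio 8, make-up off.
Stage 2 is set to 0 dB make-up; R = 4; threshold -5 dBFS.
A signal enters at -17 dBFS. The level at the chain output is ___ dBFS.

-38 dBFS

Stage 1: -17 dBFS is 24 dB over -41 dBFS; at 8:1 that becomes 3 dB over, giving -38 dBFS.
Stage 2: -38 dBFS ≤ -5 dBFS, so stage 2 doesn't engage; output -38 dBFS.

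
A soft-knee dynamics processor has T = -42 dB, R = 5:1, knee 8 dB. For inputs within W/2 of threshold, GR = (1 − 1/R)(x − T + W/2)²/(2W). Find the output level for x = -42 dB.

-42.8 dB

x − T + W/2 = -42 − (-42) + 4 = 4.
GR = (1 − 1/5) × 4² / 16 = 0.8 × 16 / 16 = 0.8 dB.
Output = -42 − 0.8 = -42.8 dB.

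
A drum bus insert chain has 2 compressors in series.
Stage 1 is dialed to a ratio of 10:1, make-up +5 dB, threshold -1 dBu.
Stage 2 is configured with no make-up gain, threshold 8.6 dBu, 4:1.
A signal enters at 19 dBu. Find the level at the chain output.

6 dBu

Stage 1: 19 dBu is 20 dB over -1 dBu; at 10:1 that becomes 2 dB over, giving 1 dBu; +5 dB make-up → 6 dBu.
Stage 2: 6 dBu ≤ 8.6 dBu, so stage 2 doesn't engage; output 6 dBu.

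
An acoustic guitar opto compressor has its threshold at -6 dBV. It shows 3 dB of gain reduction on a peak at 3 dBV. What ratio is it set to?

Input overshoot = 3 − (-6) = 9 dB.
Output overshoot = 9 − 3 = 6 dB.
Ratio = input overshoot / output overshoot = 9 / 6 = 1.5.

1.5:1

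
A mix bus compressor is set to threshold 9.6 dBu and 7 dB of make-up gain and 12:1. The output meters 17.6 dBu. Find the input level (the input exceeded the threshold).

21.6 dBu

Before make-up, the level was 17.6 − 7 = 10.6 dBu.
Post-compression overshoot = 10.6 − 9.6 = 1 dB.
Input overshoot = R × output overshoot = 12 dB → input = 9.6 + 12 = 21.6 dBu.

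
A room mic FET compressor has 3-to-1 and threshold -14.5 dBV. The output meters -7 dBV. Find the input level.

8 dBV

The compressed level sits -7 − (-14.5) = 7.5 dB over threshold.
Undo the ratio: input overshoot = 7.5 × 3 = 22.5 dB, giving input = 8 dBV.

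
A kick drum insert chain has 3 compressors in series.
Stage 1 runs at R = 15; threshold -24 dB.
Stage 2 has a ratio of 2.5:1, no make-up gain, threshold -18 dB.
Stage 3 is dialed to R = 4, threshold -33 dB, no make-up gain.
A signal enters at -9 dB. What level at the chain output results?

Stage 1: overshoot 15 dB → 15/15 = 1 dB → -23 dB.
Stage 2: -23 dB ≤ -18 dB, so stage 2 doesn't engage; output -23 dB.
Stage 3: overshoot 10 dB → 10/4 = 2.5 dB → -30.5 dB.

-30.5 dB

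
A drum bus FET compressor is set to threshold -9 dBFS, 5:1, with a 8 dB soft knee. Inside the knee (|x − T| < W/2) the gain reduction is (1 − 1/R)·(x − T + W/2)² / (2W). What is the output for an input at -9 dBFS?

-9.8 dBFS

x − T + W/2 = -9 − (-9) + 4 = 4.
GR = (1 − 1/5) × 4² / 16 = 0.8 × 16 / 16 = 0.8 dB.
Output = -9 − 0.8 = -9.8 dBFS.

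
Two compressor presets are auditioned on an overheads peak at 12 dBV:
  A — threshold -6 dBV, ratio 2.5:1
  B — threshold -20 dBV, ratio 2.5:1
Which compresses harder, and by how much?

A: overshoot 18 dB → output overshoot 7.2 dB → GR 10.8 dB.
B: overshoot 32 dB → output overshoot 12.8 dB → GR 19.2 dB.
Difference: 8.4 dB in favour of B.

B, by 8.4 dB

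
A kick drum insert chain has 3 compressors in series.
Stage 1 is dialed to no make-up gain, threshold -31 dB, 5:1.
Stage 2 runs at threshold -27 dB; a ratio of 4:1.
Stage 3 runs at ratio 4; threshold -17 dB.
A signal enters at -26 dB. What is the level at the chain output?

-30 dB

Stage 1: 5 dB above -31 dB, reduced 5:1 to 1 dB above → -30 dB.
Stage 2: below threshold (-30 ≤ -27); passes unchanged; output -30 dB.
Stage 3: -30 dB ≤ -17 dB, so stage 3 doesn't engage; output -30 dB.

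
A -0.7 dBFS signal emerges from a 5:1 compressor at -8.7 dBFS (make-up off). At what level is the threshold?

-10.7 dBFS

Let T be the threshold. Output overshoot = (input overshoot)/R, so -8.7 − T = (-0.7 − T)/5.
5·(-8.7 − T) = -0.7 − T → 4·T = -43.5 − (-0.7) = -42.8.
T = -42.8/4 = -10.7 dBFS.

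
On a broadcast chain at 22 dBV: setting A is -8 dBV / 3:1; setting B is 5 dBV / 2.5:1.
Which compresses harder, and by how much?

A: 30 dB over, compressed to 10 dB over, so 20 dB of GR.
B: 17 dB over, compressed to 6.8 dB over, so 10.2 dB of GR.
A applies 9.8 dB more gain reduction.

A, by 9.8 dB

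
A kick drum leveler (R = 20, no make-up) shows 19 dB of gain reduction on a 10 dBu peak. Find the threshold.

-10 dBu

Input is 20 dB above T (since output overshoot × R = input overshoot: (-9 − T)·20 = 10 − T gives T = -10 dBu).
Check: -10 + (10 − (-10))/20 = -10 + 1 = -9 dBu. ✓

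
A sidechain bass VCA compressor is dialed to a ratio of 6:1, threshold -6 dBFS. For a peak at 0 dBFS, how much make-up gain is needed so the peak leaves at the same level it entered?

5 dB

Without make-up, output = threshold + overshoot/6 = -6 + 1 = -5 dBFS.
Gap to target: 5 dB.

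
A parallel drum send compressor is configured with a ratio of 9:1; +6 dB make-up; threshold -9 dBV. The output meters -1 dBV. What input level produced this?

9 dBV

Stripping the +6 dB make-up gives -7 dBV at the gain stage.
That's 2 dB above the -9 dBV threshold.
Before 9:1 compression the overshoot was 2 × 9 = 18 dB, so input = -9 + 18 = 9 dBV.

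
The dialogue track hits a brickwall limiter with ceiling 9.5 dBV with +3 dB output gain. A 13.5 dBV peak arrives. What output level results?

12.5 dBV

At ∞:1, everything above 9.5 dBV is held at the ceiling.
Output gain then adds 3 dB: 9.5 + 3 = 12.5 dBV.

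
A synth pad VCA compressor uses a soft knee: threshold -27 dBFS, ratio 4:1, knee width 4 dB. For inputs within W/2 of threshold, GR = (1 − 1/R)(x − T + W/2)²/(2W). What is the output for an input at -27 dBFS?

-27.375 dBFS

x − T + W/2 = -27 − (-27) + 2 = 2.
GR = (1 − 1/4) × 2² / 8 = 0.75 × 4 / 8 = 0.375 dB.
Output = -27 − 0.375 = -27.375 dBFS.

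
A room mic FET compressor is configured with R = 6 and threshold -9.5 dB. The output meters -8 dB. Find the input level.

The compressed level sits -8 − (-9.5) = 1.5 dB over threshold.
Input overshoot = R × output overshoot = 9 dB → input = -9.5 + 9 = -0.5 dB.

-0.5 dB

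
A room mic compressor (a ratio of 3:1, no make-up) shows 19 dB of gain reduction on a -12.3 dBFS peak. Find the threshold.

Let T be the threshold. Output overshoot = (input overshoot)/R, so -31.3 − T = (-12.3 − T)/3.
3·(-31.3 − T) = -12.3 − T → 2·T = -93.9 − (-12.3) = -81.6.
T = -81.6/2 = -40.8 dBFS.

-40.8 dBFS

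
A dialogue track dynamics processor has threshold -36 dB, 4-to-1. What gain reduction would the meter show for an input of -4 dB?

-4 dB exceeds the threshold by 32 dB.
At 4:1, output sits 32/4 = 8 dB above threshold.
So the signal is attenuated by 32 − 8 = 24 dB.

24 dB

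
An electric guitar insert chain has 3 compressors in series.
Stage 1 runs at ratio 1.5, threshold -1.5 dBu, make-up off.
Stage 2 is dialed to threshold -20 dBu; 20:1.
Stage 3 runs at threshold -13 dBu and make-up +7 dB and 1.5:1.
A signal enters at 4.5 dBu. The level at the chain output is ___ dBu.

-11.875 dBu

Stage 1: 6 dB above -1.5 dBu, reduced 1.5:1 to 4 dB above → 2.5 dBu.
Stage 2: overshoot 22.5 dB → 22.5/20 = 1.125 dB → -18.875 dBu.
Stage 3: -18.875 dBu ≤ -13 dBu, so stage 3 doesn't engage; make-up brings it to -11.875 dBu.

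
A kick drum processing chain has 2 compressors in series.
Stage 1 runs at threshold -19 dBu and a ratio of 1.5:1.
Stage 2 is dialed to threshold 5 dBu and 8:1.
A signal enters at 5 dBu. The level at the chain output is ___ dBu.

-3 dBu

Stage 1: overshoot 24 dB → 24/1.5 = 16 dB → -3 dBu.
Stage 2: -3 dBu ≤ 5 dBu, so stage 2 doesn't engage; output -3 dBu.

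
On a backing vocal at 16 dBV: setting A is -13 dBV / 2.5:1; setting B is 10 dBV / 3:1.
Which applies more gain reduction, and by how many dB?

A: GR = 29 − 29/2.5 = 17.4 dB.
B: GR = 6 − 6/3 = 4 dB.
Difference: 13.4 dB in favour of A.

A, by 13.4 dB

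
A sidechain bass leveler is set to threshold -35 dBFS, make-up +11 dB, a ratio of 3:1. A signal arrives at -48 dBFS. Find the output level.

-48 dBFS is 13 dB below the -35 dBFS threshold, so no gain reduction is applied.
Make-up gain adds 11 dB: -48 + 11 = -37 dBFS.

-37 dBFS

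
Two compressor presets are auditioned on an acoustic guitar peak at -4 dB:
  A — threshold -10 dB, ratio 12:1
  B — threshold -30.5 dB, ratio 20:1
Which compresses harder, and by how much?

A: GR = 6 − 6/12 = 5.5 dB.
B: GR = 26.5 − 26.5/20 = 25.175 dB.
Difference: 19.675 dB in favour of B.

B, by 19.675 dB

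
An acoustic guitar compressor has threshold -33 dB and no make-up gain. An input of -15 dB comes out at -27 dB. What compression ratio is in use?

3:1

Input overshoot = -15 − (-33) = 18 dB; output overshoot = -27 − (-33) = 6 dB.
Ratio = 18 / 6 = 3.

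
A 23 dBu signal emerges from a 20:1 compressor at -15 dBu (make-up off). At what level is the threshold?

Input is 40 dB above T (since output overshoot × R = input overshoot: (-15 − T)·20 = 23 − T gives T = -17 dBu).
Check: -17 + (23 − (-17))/20 = -17 + 2 = -15 dBu. ✓

-17 dBu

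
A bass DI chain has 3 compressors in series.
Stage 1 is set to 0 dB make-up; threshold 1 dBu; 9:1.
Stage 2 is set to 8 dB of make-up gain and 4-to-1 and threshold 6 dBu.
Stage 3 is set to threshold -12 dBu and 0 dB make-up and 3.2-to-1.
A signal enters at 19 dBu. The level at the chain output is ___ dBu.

Stage 1: 19 dBu is 18 dB over 1 dBu; at 9:1 that becomes 2 dB over, giving 3 dBu.
Stage 2: 3 dBu ≤ 6 dBu, so stage 2 doesn't engage; make-up brings it to 11 dBu.
Stage 3: 11 dBu is 23 dB over -12 dBu; at 3.2:1 that becomes 7.1875 dB over, giving -4.8125 dBu.

-4.8125 dBu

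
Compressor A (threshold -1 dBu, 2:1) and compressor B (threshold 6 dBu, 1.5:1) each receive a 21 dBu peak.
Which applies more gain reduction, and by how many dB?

A: overshoot 22 dB → output overshoot 11 dB → GR 11 dB.
B: overshoot 15 dB → output overshoot 10 dB → GR 5 dB.
A reduces 6 dB more.

A, by 6 dB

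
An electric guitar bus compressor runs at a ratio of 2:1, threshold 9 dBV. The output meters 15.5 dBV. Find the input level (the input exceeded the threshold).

22 dBV

The compressed level sits 15.5 − 9 = 6.5 dB over threshold.
Input overshoot = R × output overshoot = 13 dB → input = 9 + 13 = 22 dBV.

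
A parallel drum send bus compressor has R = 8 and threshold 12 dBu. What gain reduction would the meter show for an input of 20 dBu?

7 dB

Overshoot = 20 − 12 = 8 dB.
At 8:1, output sits 8/8 = 1 dB above threshold.
Gain reduction = 8 − 1 = 7 dB.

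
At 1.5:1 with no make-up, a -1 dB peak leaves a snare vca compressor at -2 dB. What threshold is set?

-4 dB

Gain reduction = -1 − (-2) = 1 dB; output overshoot = GR / (R − 1) = 1 / 0.5 = 2 dB.
Threshold = output − output overshoot = -2 − 2 = -4 dB.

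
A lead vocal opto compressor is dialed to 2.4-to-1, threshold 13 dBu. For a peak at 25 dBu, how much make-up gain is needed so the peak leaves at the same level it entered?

Overshoot 12 dB → 12/2.4 = 5 dB after compression, so the compressed level is 13 + 5 = 18 dBu.
Make-up = target − compressed = 25 − 18 = 7 dB.

7 dB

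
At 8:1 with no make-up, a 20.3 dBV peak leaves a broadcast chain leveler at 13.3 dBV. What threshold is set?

Let T be the threshold. Output overshoot = (input overshoot)/R, so 13.3 − T = (20.3 − T)/8.
8·(13.3 − T) = 20.3 − T → 7·T = 106.4 − 20.3 = 86.1.
T = 86.1/7 = 12.3 dBV.

12.3 dBV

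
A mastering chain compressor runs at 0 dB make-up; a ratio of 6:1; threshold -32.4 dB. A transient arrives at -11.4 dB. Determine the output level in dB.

Overshoot: -11.4 − (-32.4) = 21 dB.
At 6:1 the overshoot is divided by 6, leaving 3.5 dB above threshold.
That puts the output at -28.9 dB.

-28.9 dB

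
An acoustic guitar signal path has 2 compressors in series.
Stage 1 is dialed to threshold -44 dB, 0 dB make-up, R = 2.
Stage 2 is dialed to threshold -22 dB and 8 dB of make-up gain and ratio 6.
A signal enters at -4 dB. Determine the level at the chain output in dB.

Stage 1: overshoot 40 dB → 40/2 = 20 dB → -24 dB.
Stage 2: -24 dB is at or below the -22 dB threshold — no compression; make-up brings it to -16 dB.

-16 dB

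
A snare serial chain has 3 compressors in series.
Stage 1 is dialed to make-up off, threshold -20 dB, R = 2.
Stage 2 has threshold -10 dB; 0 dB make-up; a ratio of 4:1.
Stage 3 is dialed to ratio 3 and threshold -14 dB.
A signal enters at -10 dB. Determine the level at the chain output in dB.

Stage 1: overshoot 10 dB → 10/2 = 5 dB → -15 dB.
Stage 2: -15 dB is at or below the -10 dB threshold — no compression; output -15 dB.
Stage 3: -15 dB ≤ -14 dB, so stage 3 doesn't engage; output -15 dB.

-15 dB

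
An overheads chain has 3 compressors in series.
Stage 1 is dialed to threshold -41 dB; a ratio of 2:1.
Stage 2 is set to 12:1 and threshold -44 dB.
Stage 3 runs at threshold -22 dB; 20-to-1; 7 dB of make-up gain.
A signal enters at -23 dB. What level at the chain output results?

Stage 1: -23 dB is 18 dB over -41 dB; at 2:1 that becomes 9 dB over, giving -32 dB.
Stage 2: -32 dB is 12 dB over -44 dB; at 12:1 that becomes 1 dB over, giving -43 dB.
Stage 3: -43 dB is at or below the -22 dB threshold — no compression; make-up brings it to -36 dB.

-36 dB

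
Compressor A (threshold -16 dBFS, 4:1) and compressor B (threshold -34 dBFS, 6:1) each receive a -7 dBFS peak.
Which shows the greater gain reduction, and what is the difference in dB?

A: GR = 9 − 9/4 = 6.75 dB.
B: GR = 27 − 27/6 = 22.5 dB.
B reduces 15.75 dB more.

B, by 15.75 dB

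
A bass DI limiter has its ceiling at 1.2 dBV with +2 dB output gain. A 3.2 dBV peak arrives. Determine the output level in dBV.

3.2 dBV

At ∞:1, everything above 1.2 dBV is held at the ceiling.
Output gain then adds 2 dB: 1.2 + 2 = 3.2 dBV.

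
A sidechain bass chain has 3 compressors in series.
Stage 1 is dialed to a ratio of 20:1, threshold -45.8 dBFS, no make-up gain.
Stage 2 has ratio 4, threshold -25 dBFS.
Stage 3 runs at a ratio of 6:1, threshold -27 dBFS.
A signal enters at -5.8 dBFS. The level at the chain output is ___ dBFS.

-43.8 dBFS

Stage 1: 40 dB above -45.8 dBFS, reduced 20:1 to 2 dB above → -43.8 dBFS.
Stage 2: below threshold (-43.8 ≤ -25); passes unchanged; output -43.8 dBFS.
Stage 3: -43.8 dBFS ≤ -27 dBFS, so stage 3 doesn't engage; output -43.8 dBFS.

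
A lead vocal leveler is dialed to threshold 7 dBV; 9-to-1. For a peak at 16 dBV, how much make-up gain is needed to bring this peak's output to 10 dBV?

Without make-up, output = threshold + overshoot/9 = 7 + 1 = 8 dBV.
Gap to target: 2 dB.

2 dB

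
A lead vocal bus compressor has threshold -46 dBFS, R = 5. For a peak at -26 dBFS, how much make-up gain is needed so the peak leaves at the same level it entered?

Overshoot 20 dB → 20/5 = 4 dB after compression, so the compressed level is -46 + 4 = -42 dBFS.
Make-up = target − compressed = -26 − (-42) = 16 dB.

16 dB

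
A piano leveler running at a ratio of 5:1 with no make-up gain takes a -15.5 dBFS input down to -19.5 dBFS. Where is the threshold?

Gain reduction = -15.5 − (-19.5) = 4 dB; output overshoot = GR / (R − 1) = 4 / 4 = 1 dB.
Threshold = output − output overshoot = -19.5 − 1 = -20.5 dBFS.

-20.5 dBFS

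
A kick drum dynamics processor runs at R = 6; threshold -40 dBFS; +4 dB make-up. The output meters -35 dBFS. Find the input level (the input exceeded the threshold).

Remove make-up: -35 − 4 = -39 dBFS.
That's 1 dB above the -40 dBFS threshold.
Undo the ratio: input overshoot = 1 × 6 = 6 dB, giving input = -34 dBFS.

-34 dBFS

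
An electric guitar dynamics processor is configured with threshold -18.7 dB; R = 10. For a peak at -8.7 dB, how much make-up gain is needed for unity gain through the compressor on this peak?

9 dB

Without make-up, output = threshold + overshoot/10 = -18.7 + 1 = -17.7 dB.
Gap to target: 9 dB.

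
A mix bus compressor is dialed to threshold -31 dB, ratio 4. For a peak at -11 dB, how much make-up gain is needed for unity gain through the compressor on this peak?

The peak compresses to -31 + 20/4 = -26 dB.
To reach -11 dB requires -11 − (-26) = 15 dB of make-up.

15 dB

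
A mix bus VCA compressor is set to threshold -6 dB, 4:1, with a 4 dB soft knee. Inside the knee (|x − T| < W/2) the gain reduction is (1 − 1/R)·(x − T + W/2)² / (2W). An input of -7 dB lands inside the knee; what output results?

-7.09375 dB

x − T + W/2 = -7 − (-6) + 2 = 1.
GR = (1 − 1/4) × 1² / 8 = 0.75 × 1 / 8 = 0.09375 dB.
Output = -7 − 0.09375 = -7.09375 dB.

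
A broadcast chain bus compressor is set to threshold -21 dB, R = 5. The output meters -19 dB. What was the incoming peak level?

Post-compression overshoot = -19 − (-21) = 2 dB.
Before 5:1 compression the overshoot was 2 × 5 = 10 dB, so input = -21 + 10 = -11 dB.

-11 dB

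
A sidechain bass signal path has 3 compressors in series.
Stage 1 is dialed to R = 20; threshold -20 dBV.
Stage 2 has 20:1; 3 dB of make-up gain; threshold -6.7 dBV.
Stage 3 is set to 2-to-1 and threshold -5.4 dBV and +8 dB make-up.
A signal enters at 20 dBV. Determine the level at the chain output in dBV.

-7 dBV

Stage 1: 40 dB above -20 dBV, reduced 20:1 to 2 dB above → -18 dBV.
Stage 2: below threshold (-18 ≤ -6.7); passes unchanged; make-up brings it to -15 dBV.
Stage 3: -15 dBV is at or below the -5.4 dBV threshold — no compression; make-up brings it to -7 dBV.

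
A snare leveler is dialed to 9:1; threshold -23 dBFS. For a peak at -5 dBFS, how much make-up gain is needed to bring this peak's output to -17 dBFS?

Overshoot 18 dB → 18/9 = 2 dB after compression, so the compressed level is -23 + 2 = -21 dBFS.
Make-up = target − compressed = -17 − (-21) = 4 dB.

4 dB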